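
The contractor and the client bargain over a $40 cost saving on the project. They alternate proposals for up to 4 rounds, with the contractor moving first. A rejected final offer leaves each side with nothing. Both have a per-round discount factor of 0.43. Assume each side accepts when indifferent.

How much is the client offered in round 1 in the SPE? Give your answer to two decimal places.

12.98

By backward induction:
Round 4 (the client proposes): the contractor will accept anything ≥ 0, so the client offers 0 and keeps 40.
Round 3 (the contractor proposes): the client can get 40 next round, worth 0.43 × 40 = 17.2 now. The contractor offers 17.2 and keeps 40 − 17.2 = 22.8.
Round 2 (the client proposes): the contractor can get 22.8 next round, worth 0.43 × 22.8 = 9.804 now. The client offers 9.804 and keeps 40 − 9.804 = 30.196.
Round 1 (the contractor proposes): the client can get 30.196 next round, worth 0.43 × 30.196 = 12.98428 now; the contractor offers that and keeps 27.01572.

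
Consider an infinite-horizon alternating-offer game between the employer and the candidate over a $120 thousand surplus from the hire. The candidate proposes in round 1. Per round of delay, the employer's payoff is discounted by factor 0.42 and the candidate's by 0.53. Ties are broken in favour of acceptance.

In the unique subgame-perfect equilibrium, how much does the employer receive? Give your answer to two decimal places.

30.47

Let x be the candidate's share when the candidate proposes and y be the employer's share when the employer proposes.
The employer accepts iff offered ≥ 0.42·y, so x = 120 − 0.42y. Symmetrically y = 120 − 0.53x.
Substituting: x = 120 − 0.42(120 − 0.53x), giving x(1 − 0.53·0.42) = 120(1 − 0.42).
So x = 120 × 0.58 / 0.7774 ≈ 89.5292, and the employer receives 120 − x ≈ 30.4708.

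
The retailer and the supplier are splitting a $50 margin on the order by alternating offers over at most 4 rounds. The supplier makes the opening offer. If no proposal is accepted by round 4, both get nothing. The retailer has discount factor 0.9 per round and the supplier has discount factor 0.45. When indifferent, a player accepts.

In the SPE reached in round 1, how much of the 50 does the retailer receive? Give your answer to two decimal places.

42.98

Solve by backward induction from round 4.
Round 4 (the retailer proposes): the supplier will accept anything ≥ 0, so the retailer offers 0 and keeps 50.
Round 3 (the supplier proposes): the retailer can get 50 next round, worth 0.9 × 50 = 45 now, so the supplier offers 45, keeping 5.
Round 2 (the retailer proposes): the supplier can get 5 next round, worth 0.45 × 5 = 2.25 now; the retailer offers that and keeps 47.75.
Round 1 (the supplier proposes): the retailer can get 47.75 next round, worth 0.9 × 47.75 = 42.975 now, so the supplier offers 42.975, keeping 7.025.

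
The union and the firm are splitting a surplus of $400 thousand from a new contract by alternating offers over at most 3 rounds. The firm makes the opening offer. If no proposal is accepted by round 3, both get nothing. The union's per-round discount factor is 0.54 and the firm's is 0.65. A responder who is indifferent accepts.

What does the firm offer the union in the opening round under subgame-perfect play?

75.6

Work backward from the last round.
Round 3 (the firm proposes): rejection yields 0 for the union; the firm offers 0 and keeps 400.
Round 2 (the union proposes): the firm can get 400 next round, worth 0.65 × 400 = 260 now, so the union offers 260, keeping 140.
Round 1 (the firm proposes): the union can get 140 next round, worth 0.54 × 140 = 75.6 now, so the firm offers 75.6, keeping 324.4.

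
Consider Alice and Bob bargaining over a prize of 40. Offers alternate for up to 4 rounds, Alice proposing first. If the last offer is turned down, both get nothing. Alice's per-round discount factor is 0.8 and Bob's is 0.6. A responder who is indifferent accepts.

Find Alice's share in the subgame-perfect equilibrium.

Round 4 (Bob proposes): rejection yields 0 for Alice; Bob offers 0 and keeps 40.
Round 3 (Alice proposes): Bob can get 40 next round, worth 0.6 × 40 = 24 now; Alice offers that and keeps 16.
Round 2 (Bob proposes): Alice can get 16 next round, worth 0.8 × 16 = 12.8 now. Bob offers 12.8 and keeps 40 − 12.8 = 27.2.
Round 1 (Alice proposes): Bob can get 27.2 next round, worth 0.6 × 27.2 = 16.32 now. Alice offers 16.32 and keeps 40 − 16.32 = 23.68.

23.68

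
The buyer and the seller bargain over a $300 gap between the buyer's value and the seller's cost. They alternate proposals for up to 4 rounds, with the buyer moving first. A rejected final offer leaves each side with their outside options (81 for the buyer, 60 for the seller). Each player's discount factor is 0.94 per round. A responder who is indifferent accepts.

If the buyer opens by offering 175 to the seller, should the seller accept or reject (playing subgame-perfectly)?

Round 4 (the seller proposes): the buyer gets 81 if talks fail, so the seller offers 81 and keeps 219.
Round 3 (the buyer proposes): the seller can get 219 next round, worth 0.94 × 219 = 205.86 now, so the buyer offers 205.86, keeping 94.14.
Round 2 (the seller proposes): the buyer can get 94.14 next round, worth 0.94 × 94.14 = 88.4916 now. The seller offers 88.4916 and keeps 300 − 88.4916 = 211.5084.
So by rejecting in round 1, the seller gets 211.5084 next round, worth 0.94 × 211.5084 = 198.817896 now.
Offer 175 < 198.817896, so the seller rejects.

Reject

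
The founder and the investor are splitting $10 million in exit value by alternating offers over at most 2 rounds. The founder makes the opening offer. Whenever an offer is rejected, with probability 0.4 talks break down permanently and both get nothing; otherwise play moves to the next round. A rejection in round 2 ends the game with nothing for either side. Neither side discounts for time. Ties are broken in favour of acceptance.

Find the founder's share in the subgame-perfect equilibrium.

4

By backward induction:
Round 2 (the investor proposes): the founder will accept anything ≥ 0, so the investor offers 0 and keeps 10.
Round 1 (the founder proposes): rejecting gives the investor an expected 0.6 × 10 = 6; the founder offers that and keeps 4.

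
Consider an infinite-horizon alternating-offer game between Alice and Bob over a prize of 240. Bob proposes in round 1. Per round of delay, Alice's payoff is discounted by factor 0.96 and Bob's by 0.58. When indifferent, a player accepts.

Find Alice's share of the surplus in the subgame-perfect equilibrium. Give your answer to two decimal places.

218.34

Let x be Bob's share when Bob proposes and y be Alice's share when Alice proposes.
Alice accepts iff offered ≥ 0.96·y, so x = 240 − 0.96y. Symmetrically y = 240 − 0.58x.
Substituting: x = 240 − 0.96(240 − 0.58x), giving x(1 − 0.58·0.96) = 240(1 − 0.96).
So x = 240 × 0.04 / 0.4432 ≈ 21.6606, and Alice receives 240 − x ≈ 218.3394.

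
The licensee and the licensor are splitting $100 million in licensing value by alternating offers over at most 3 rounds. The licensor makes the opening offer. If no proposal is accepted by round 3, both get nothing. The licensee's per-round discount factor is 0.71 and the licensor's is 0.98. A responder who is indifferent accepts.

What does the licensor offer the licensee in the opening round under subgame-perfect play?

1.42

Round 3 (the licensor proposes): rejection yields 0 for the licensee; the licensor offers 0 and keeps 100.
Round 2 (the licensee proposes): the licensor can get 100 next round, worth 0.98 × 100 = 98 now; the licensee offers that and keeps 2.
Round 1 (the licensor proposes): the licensee can get 2 next round, worth 0.71 × 2 = 1.42 now. The licensor offers 1.42 and keeps 100 − 1.42 = 98.58.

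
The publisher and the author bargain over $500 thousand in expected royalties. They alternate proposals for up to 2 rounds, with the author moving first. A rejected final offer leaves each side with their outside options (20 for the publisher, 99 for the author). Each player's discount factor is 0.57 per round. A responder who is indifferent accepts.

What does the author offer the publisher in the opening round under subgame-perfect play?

Round 2 (the publisher proposes): the author gets 99 if talks fail, so the publisher offers 99 and keeps 401.
Round 1 (the author proposes): the publisher can get 401 next round, worth 0.57 × 401 = 228.57 now. The author offers 228.57 and keeps 500 − 228.57 = 271.43.

228.57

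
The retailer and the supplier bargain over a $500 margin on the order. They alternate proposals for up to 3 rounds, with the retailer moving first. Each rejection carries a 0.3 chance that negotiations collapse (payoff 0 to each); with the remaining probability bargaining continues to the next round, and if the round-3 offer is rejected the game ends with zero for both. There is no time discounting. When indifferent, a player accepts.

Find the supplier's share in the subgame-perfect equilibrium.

105

Round 3 (the retailer proposes): the supplier will accept anything ≥ 0, so the retailer offers 0 and keeps 500.
Round 2 (the supplier proposes): rejecting gives the retailer an expected 0.7 × 500 = 350. The supplier offers 350 and keeps 500 − 350 = 150.
Round 1 (the retailer proposes): rejecting gives the supplier an expected 0.7 × 150 = 105, so the retailer offers 105, keeping 395.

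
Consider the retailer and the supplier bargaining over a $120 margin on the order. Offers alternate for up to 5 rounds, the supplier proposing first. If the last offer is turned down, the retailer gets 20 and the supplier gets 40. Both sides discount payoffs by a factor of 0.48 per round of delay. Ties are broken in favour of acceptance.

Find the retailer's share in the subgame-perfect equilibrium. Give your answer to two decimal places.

Round 5 (the supplier proposes): the retailer gets 20 if talks fail, so the supplier offers 20 and keeps 100.
Round 4 (the retailer proposes): the supplier can get 100 next round, worth 0.48 × 100 = 48 now. The retailer offers 48 and keeps 120 − 48 = 72.
Round 3 (the supplier proposes): the retailer can get 72 next round, worth 0.48 × 72 = 34.56 now, so the supplier offers 34.56, keeping 85.44.
Round 2 (the retailer proposes): the supplier can get 85.44 next round, worth 0.48 × 85.44 = 41.0112 now; the retailer offers that and keeps 78.9888.
Round 1 (the supplier proposes): the retailer can get 78.9888 next round, worth 0.48 × 78.9888 = 37.914624 now; the supplier offers that and keeps 82.085376.

37.91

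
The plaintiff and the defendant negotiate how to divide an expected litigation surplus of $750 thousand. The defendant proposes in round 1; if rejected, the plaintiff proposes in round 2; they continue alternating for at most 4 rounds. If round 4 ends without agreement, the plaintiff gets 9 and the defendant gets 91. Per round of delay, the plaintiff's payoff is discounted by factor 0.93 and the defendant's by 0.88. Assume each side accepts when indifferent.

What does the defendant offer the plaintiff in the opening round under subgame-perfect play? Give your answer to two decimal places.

Round 4 (the plaintiff proposes): the defendant gets 91 if talks fail, so the plaintiff offers 91 and keeps 659.
Round 3 (the defendant proposes): the plaintiff can get 659 next round, worth 0.93 × 659 = 612.87 now; the defendant offers that and keeps 137.13.
Round 2 (the plaintiff proposes): the defendant can get 137.13 next round, worth 0.88 × 137.13 = 120.6744 now. The plaintiff offers 120.6744 and keeps 750 − 120.6744 = 629.3256.
Round 1 (the defendant proposes): the plaintiff can get 629.3256 next round, worth 0.93 × 629.3256 = 585.272808 now; the defendant offers that and keeps 164.727192.

585.27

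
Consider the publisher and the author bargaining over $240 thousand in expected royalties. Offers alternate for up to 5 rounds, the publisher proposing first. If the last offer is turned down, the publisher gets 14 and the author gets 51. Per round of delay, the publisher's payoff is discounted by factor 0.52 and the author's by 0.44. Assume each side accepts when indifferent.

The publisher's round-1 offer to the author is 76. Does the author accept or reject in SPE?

Round 5 (the publisher proposes): the author gets 51 if talks fail, so the publisher offers 51 and keeps 189.
Round 4 (the author proposes): the publisher can get 189 next round, worth 0.52 × 189 = 98.28 now, so the author offers 98.28, keeping 141.72.
Round 3 (the publisher proposes): the author can get 141.72 next round, worth 0.44 × 141.72 = 62.3568 now; the publisher offers that and keeps 177.6432.
Round 2 (the author proposes): the publisher can get 177.6432 next round, worth 0.52 × 177.6432 = 92.374464 now. The author offers 92.374464 and keeps 240 − 92.374464 = 147.625536.
So by rejecting in round 1, the author gets 147.625536 next round, worth 0.44 × 147.625536 = 64.95523584 now.
Offer 76 ≥ 64.95523584, so the author accepts.

Accept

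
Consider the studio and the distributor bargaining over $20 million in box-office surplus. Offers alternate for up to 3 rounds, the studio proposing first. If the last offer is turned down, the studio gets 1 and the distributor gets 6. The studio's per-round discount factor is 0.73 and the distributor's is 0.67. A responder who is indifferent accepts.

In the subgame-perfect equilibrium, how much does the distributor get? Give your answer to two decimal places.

Round 3 (the studio proposes): the distributor gets 6 if talks fail, so the studio offers 6 and keeps 14.
Round 2 (the distributor proposes): the studio can get 14 next round, worth 0.73 × 14 = 10.22 now, so the distributor offers 10.22, keeping 9.78.
Round 1 (the studio proposes): the distributor can get 9.78 next round, worth 0.67 × 9.78 = 6.5526 now; the studio offers that and keeps 13.4474.

6.55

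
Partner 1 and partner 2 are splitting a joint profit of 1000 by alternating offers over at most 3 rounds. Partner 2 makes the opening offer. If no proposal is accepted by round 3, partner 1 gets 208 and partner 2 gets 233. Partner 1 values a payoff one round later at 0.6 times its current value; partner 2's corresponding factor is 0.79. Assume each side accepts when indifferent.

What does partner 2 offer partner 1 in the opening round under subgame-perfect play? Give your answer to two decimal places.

Round 3 (partner 2 proposes): partner 1 gets 208 if talks fail, so partner 2 offers 208 and keeps 792.
Round 2 (partner 1 proposes): partner 2 can get 792 next round, worth 0.79 × 792 = 625.68 now. Partner 1 offers 625.68 and keeps 1000 − 625.68 = 374.32.
Round 1 (partner 2 proposes): partner 1 can get 374.32 next round, worth 0.6 × 374.32 = 224.592 now. Partner 2 offers 224.592 and keeps 1000 − 224.592 = 775.408.

224.59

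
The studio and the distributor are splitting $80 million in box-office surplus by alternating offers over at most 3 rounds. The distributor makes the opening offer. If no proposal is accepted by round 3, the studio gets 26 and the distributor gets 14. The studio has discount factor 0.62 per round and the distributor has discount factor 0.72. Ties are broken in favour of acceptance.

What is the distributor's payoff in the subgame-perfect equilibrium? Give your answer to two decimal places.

54.51

Round 3 (the distributor proposes): the studio gets 26 if talks fail, so the distributor offers 26 and keeps 54.
Round 2 (the studio proposes): the distributor can get 54 next round, worth 0.72 × 54 = 38.88 now; the studio offers that and keeps 41.12.
Round 1 (the distributor proposes): the studio can get 41.12 next round, worth 0.62 × 41.12 = 25.4944 now, so the distributor offers 25.4944, keeping 54.5056.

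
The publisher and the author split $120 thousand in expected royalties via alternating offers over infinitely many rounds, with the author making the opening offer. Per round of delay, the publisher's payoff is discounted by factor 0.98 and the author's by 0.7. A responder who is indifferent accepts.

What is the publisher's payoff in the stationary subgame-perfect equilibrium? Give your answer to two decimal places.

In a stationary SPE each proposer offers the other exactly their discounted continuation value.
If the author keeps x when proposing and the publisher keeps y when proposing, then x = 120 − 0.98y and y = 120 − 0.7x.
Solving: x = 120(1 − 0.98) / (1 − 0.7·0.98) = 2.4 / 0.314 ≈ 7.6433.
The publisher gets 120 − 7.6433 ≈ 112.3567.

112.36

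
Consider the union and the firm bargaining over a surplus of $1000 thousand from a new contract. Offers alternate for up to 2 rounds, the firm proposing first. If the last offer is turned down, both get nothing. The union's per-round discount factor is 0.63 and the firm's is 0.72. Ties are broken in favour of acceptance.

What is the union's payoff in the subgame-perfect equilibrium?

630

Round 2 (the union proposes): the firm will accept anything ≥ 0, so the union offers 0 and keeps 1000.
Round 1 (the firm proposes): the union can get 1000 next round, worth 0.63 × 1000 = 630 now; the firm offers that and keeps 370.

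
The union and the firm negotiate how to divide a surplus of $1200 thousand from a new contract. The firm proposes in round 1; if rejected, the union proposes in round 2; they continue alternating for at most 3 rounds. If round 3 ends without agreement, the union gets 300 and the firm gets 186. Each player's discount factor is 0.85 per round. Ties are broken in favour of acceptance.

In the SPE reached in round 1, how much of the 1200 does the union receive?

369.75

Round 3 (the firm proposes): the union gets 300 if talks fail, so the firm offers 300 and keeps 900.
Round 2 (the union proposes): the firm can get 900 next round, worth 0.85 × 900 = 765 now. The union offers 765 and keeps 1200 − 765 = 435.
Round 1 (the firm proposes): the union can get 435 next round, worth 0.85 × 435 = 369.75 now; the firm offers that and keeps 830.25.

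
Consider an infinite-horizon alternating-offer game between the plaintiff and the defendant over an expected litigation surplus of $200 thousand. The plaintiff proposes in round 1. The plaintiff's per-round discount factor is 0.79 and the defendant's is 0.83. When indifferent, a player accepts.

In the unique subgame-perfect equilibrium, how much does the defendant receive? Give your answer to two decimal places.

101.25

Let x be the plaintiff's share when the plaintiff proposes and y be the defendant's share when the defendant proposes.
The defendant accepts iff offered ≥ 0.83·y, so x = 200 − 0.83y. Symmetrically y = 200 − 0.79x.
Substituting: x = 200 − 0.83(200 − 0.79x), giving x(1 − 0.79·0.83) = 200(1 − 0.83).
So x = 200 × 0.17 / 0.3443 ≈ 98.7511, and the defendant receives 200 − x ≈ 101.2489.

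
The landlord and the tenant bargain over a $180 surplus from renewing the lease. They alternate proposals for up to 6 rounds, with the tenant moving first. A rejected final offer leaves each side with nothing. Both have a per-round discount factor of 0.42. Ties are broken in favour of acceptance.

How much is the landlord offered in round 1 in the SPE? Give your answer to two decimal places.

53.94

Solve by backward induction from round 6.
Round 6 (the landlord proposes): rejection yields 0 for the tenant; the landlord offers 0 and keeps 180.
Round 5 (the tenant proposes): the landlord can get 180 next round, worth 0.42 × 180 = 75.6 now, so the tenant offers 75.6, keeping 104.4.
Round 4 (the landlord proposes): the tenant can get 104.4 next round, worth 0.42 × 104.4 = 43.848 now; the landlord offers that and keeps 136.152.
Round 3 (the tenant proposes): the landlord can get 136.152 next round, worth 0.42 × 136.152 = 57.18384 now; the tenant offers that and keeps 122.81616.
Round 2 (the landlord proposes): the tenant can get 122.81616 next round, worth 0.42 × 122.81616 = 51.5827872 now; the landlord offers that and keeps 128.4172128.
Round 1 (the tenant proposes): the landlord can get 128.4172128 next round, worth 0.42 × 128.4172128 = 53.935229376 now, so the tenant offers 53.935229376, keeping 126.064770624.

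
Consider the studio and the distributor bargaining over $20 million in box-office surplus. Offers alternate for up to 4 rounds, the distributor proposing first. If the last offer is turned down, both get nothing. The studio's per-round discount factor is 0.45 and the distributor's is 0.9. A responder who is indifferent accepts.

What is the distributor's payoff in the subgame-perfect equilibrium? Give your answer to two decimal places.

15.46

Work backward from the last round.
Round 4 (the studio proposes): the distributor will accept anything ≥ 0, so the studio offers 0 and keeps 20.
Round 3 (the distributor proposes): the studio can get 20 next round, worth 0.45 × 20 = 9 now, so the distributor offers 9, keeping 11.
Round 2 (the studio proposes): the distributor can get 11 next round, worth 0.9 × 11 = 9.9 now; the studio offers that and keeps 10.1.
Round 1 (the distributor proposes): the studio can get 10.1 next round, worth 0.45 × 10.1 = 4.545 now; the distributor offers that and keeps 15.455.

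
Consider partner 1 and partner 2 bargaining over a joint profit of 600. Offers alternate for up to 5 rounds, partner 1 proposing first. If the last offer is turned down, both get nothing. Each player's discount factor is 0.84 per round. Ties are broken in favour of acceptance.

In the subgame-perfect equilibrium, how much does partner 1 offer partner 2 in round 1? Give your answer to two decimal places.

Round 5 (partner 1 proposes): rejection yields 0 for partner 2; partner 1 offers 0 and keeps 600.
Round 4 (partner 2 proposes): partner 1 can get 600 next round, worth 0.84 × 600 = 504 now; partner 2 offers that and keeps 96.
Round 3 (partner 1 proposes): partner 2 can get 96 next round, worth 0.84 × 96 = 80.64 now. Partner 1 offers 80.64 and keeps 600 − 80.64 = 519.36.
Round 2 (partner 2 proposes): partner 1 can get 519.36 next round, worth 0.84 × 519.36 = 436.2624 now; partner 2 offers that and keeps 163.7376.
Round 1 (partner 1 proposes): partner 2 can get 163.7376 next round, worth 0.84 × 163.7376 = 137.539584 now, so partner 1 offers 137.539584, keeping 462.460416.

137.54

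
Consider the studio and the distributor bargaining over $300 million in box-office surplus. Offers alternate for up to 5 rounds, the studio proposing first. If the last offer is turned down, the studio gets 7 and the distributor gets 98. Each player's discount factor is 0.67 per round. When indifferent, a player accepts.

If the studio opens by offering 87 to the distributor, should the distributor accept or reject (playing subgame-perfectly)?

Round 5 (the studio proposes): the distributor gets 98 if talks fail, so the studio offers 98 and keeps 202.
Round 4 (the distributor proposes): the studio can get 202 next round, worth 0.67 × 202 = 135.34 now, so the distributor offers 135.34, keeping 164.66.
Round 3 (the studio proposes): the distributor can get 164.66 next round, worth 0.67 × 164.66 = 110.3222 now; the studio offers that and keeps 189.6778.
Round 2 (the distributor proposes): the studio can get 189.6778 next round, worth 0.67 × 189.6778 = 127.084126 now, so the distributor offers 127.084126, keeping 172.915874.
So by rejecting in round 1, the distributor gets 172.915874 next round, worth 0.67 × 172.915874 = 115.85363558 now.
Offer 87 < 115.85363558, so the distributor rejects.

Reject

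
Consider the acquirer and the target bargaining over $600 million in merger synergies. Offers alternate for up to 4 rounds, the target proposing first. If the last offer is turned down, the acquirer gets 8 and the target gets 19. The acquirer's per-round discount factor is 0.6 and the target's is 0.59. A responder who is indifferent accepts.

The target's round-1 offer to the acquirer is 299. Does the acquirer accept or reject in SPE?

Work out the acquirer's continuation value if the offer is rejected.
Round 4 (the acquirer proposes): the target gets 19 if talks fail, so the acquirer offers 19 and keeps 581.
Round 3 (the target proposes): the acquirer can get 581 next round, worth 0.6 × 581 = 348.6 now; the target offers that and keeps 251.4.
Round 2 (the acquirer proposes): the target can get 251.4 next round, worth 0.59 × 251.4 = 148.326 now. The acquirer offers 148.326 and keeps 600 − 148.326 = 451.674.
So by rejecting in round 1, the acquirer gets 451.674 next round, worth 0.6 × 451.674 = 271.0044 now.
Offer 299 ≥ 271.0044, so the acquirer accepts.

Accept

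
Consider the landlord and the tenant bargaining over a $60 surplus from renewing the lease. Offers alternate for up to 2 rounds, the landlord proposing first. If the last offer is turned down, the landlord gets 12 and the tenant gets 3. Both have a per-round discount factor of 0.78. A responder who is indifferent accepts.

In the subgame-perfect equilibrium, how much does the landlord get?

Round 2 (the tenant proposes): the landlord gets 12 if talks fail, so the tenant offers 12 and keeps 48.
Round 1 (the landlord proposes): the tenant can get 48 next round, worth 0.78 × 48 = 37.44 now. The landlord offers 37.44 and keeps 60 − 37.44 = 22.56.

22.56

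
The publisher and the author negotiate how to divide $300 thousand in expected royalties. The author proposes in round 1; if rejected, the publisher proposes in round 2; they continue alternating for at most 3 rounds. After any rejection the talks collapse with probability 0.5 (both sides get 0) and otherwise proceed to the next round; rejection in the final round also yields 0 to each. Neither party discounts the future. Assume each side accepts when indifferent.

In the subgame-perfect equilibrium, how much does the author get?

225

Round 3 (the author proposes): rejection yields 0 for the publisher; the author offers 0 and keeps 300.
Round 2 (the publisher proposes): rejecting gives the author an expected 0.5 × 300 = 150; the publisher offers that and keeps 150.
Round 1 (the author proposes): rejecting gives the publisher an expected 0.5 × 150 = 75, so the author offers 75, keeping 225.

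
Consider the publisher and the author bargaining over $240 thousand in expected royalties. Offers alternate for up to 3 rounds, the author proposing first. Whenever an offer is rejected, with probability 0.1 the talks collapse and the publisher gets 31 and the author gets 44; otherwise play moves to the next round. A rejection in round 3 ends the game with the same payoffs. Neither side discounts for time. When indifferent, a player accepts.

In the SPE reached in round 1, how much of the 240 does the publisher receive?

45.85

Round 3 (the author proposes): the publisher gets 31 if talks fail, so the author offers 31 and keeps 209.
Round 2 (the publisher proposes): rejecting gives the author an expected 0.9 × 209 + 0.1 × 44 = 192.5. The publisher offers 192.5 and keeps 240 − 192.5 = 47.5.
Round 1 (the author proposes): rejecting gives the publisher an expected 0.9 × 47.5 + 0.1 × 31 = 45.85; the author offers that and keeps 194.15.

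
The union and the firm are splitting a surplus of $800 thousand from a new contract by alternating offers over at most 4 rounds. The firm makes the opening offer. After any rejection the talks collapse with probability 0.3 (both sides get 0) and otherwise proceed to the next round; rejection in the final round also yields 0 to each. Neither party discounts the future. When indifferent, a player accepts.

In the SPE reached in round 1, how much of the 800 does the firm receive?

357.6

Round 4 (the union proposes): the firm will accept anything ≥ 0, so the union offers 0 and keeps 800.
Round 3 (the firm proposes): rejecting gives the union an expected 0.7 × 800 = 560. The firm offers 560 and keeps 800 − 560 = 240.
Round 2 (the union proposes): rejecting gives the firm an expected 0.7 × 240 = 168. The union offers 168 and keeps 800 − 168 = 632.
Round 1 (the firm proposes): rejecting gives the union an expected 0.7 × 632 = 442.4, so the firm offers 442.4, keeping 357.6.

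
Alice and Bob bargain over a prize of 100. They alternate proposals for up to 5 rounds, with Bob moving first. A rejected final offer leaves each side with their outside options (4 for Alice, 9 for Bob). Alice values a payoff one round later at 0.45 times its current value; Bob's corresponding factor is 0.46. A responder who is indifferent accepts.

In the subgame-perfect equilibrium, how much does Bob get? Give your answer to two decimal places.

70.50

Solve by backward induction from round 5.
Round 5 (Bob proposes): Alice gets 4 if talks fail, so Bob offers 4 and keeps 96.
Round 4 (Alice proposes): Bob can get 96 next round, worth 0.46 × 96 = 44.16 now. Alice offers 44.16 and keeps 100 − 44.16 = 55.84.
Round 3 (Bob proposes): Alice can get 55.84 next round, worth 0.45 × 55.84 = 25.128 now. Bob offers 25.128 and keeps 100 − 25.128 = 74.872.
Round 2 (Alice proposes): Bob can get 74.872 next round, worth 0.46 × 74.872 = 34.44112 now, so Alice offers 34.44112, keeping 65.55888.
Round 1 (Bob proposes): Alice can get 65.55888 next round, worth 0.45 × 65.55888 = 29.501496 now; Bob offers that and keeps 70.498504.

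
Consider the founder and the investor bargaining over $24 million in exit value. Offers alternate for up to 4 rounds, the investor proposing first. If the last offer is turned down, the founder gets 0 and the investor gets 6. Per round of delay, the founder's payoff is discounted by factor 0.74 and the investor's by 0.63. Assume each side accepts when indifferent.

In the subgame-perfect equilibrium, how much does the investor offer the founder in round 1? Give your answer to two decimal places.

12.78

By backward induction:
Round 4 (the founder proposes): the investor gets 6 if talks fail, so the founder offers 6 and keeps 18.
Round 3 (the investor proposes): the founder can get 18 next round, worth 0.74 × 18 = 13.32 now; the investor offers that and keeps 10.68.
Round 2 (the founder proposes): the investor can get 10.68 next round, worth 0.63 × 10.68 = 6.7284 now. The founder offers 6.7284 and keeps 24 − 6.7284 = 17.2716.
Round 1 (the investor proposes): the founder can get 17.2716 next round, worth 0.74 × 17.2716 = 12.780984 now. The investor offers 12.780984 and keeps 24 − 12.780984 = 11.219016.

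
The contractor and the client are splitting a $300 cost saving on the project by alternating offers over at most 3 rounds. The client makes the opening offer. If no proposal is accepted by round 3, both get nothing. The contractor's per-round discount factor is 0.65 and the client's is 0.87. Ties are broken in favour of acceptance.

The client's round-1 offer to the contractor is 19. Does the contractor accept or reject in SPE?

Round 3 (the client proposes): rejection yields 0 for the contractor; the client offers 0 and keeps 300.
Round 2 (the contractor proposes): the client can get 300 next round, worth 0.87 × 300 = 261 now; the contractor offers that and keeps 39.
So by rejecting in round 1, the contractor gets 39 next round, worth 0.65 × 39 = 25.35 now.
Offer 19 < 25.35, so the contractor rejects.

Reject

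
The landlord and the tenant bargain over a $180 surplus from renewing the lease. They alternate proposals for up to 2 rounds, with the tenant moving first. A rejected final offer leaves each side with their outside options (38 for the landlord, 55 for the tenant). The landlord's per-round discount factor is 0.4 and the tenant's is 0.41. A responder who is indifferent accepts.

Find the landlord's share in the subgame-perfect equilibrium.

50

Round 2 (the landlord proposes): the tenant gets 55 if talks fail, so the landlord offers 55 and keeps 125.
Round 1 (the tenant proposes): the landlord can get 125 next round, worth 0.4 × 125 = 50 now; the tenant offers that and keeps 130.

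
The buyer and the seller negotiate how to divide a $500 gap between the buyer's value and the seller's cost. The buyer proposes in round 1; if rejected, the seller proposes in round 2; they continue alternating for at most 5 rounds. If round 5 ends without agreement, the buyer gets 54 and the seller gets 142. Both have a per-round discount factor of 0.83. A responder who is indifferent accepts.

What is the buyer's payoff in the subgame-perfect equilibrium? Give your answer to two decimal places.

313.46

Round 5 (the buyer proposes): the seller gets 142 if talks fail, so the buyer offers 142 and keeps 358.
Round 4 (the seller proposes): the buyer can get 358 next round, worth 0.83 × 358 = 297.14 now, so the seller offers 297.14, keeping 202.86.
Round 3 (the buyer proposes): the seller can get 202.86 next round, worth 0.83 × 202.86 = 168.3738 now; the buyer offers that and keeps 331.6262.
Round 2 (the seller proposes): the buyer can get 331.6262 next round, worth 0.83 × 331.6262 = 275.249746 now, so the seller offers 275.249746, keeping 224.750254.
Round 1 (the buyer proposes): the seller can get 224.750254 next round, worth 0.83 × 224.750254 = 186.54271082 now, so the buyer offers 186.54271082, keeping 313.45728918.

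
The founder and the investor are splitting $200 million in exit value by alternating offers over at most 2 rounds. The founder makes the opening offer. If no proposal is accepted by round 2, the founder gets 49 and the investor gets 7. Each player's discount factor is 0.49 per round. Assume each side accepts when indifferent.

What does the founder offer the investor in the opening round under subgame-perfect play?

73.99

Work backward from the last round.
Round 2 (the investor proposes): the founder gets 49 if talks fail, so the investor offers 49 and keeps 151.
Round 1 (the founder proposes): the investor can get 151 next round, worth 0.49 × 151 = 73.99 now, so the founder offers 73.99, keeping 126.01.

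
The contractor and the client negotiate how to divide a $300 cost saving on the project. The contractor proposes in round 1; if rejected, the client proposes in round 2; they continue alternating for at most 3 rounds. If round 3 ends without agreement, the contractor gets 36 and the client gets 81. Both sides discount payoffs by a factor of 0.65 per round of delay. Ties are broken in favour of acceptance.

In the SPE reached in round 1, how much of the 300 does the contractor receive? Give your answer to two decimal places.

197.53

Work backward from the last round.
Round 3 (the contractor proposes): the client gets 81 if talks fail, so the contractor offers 81 and keeps 219.
Round 2 (the client proposes): the contractor can get 219 next round, worth 0.65 × 219 = 142.35 now; the client offers that and keeps 157.65.
Round 1 (the contractor proposes): the client can get 157.65 next round, worth 0.65 × 157.65 = 102.4725 now. The contractor offers 102.4725 and keeps 300 − 102.4725 = 197.5275.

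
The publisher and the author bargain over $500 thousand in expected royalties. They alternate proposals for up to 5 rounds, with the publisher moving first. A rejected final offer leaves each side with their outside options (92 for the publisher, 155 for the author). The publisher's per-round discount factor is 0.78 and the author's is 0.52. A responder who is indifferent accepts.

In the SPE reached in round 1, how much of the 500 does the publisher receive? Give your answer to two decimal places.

Round 5 (the publisher proposes): the author gets 155 if talks fail, so the publisher offers 155 and keeps 345.
Round 4 (the author proposes): the publisher can get 345 next round, worth 0.78 × 345 = 269.1 now; the author offers that and keeps 230.9.
Round 3 (the publisher proposes): the author can get 230.9 next round, worth 0.52 × 230.9 = 120.068 now, so the publisher offers 120.068, keeping 379.932.
Round 2 (the author proposes): the publisher can get 379.932 next round, worth 0.78 × 379.932 = 296.34696 now; the author offers that and keeps 203.65304.
Round 1 (the publisher proposes): the author can get 203.65304 next round, worth 0.52 × 203.65304 = 105.8995808 now, so the publisher offers 105.8995808, keeping 394.1004192.

394.10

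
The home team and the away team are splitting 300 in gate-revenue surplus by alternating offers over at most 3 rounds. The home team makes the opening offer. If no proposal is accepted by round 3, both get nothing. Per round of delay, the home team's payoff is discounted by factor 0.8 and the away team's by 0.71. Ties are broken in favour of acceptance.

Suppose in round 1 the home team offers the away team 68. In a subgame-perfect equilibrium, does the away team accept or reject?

Round 3 (the home team proposes): rejection yields 0 for the away team; the home team offers 0 and keeps 300.
Round 2 (the away team proposes): the home team can get 300 next round, worth 0.8 × 300 = 240 now. The away team offers 240 and keeps 300 − 240 = 60.
So by rejecting in round 1, the away team gets 60 next round, worth 0.71 × 60 = 42.6 now.
Offer 68 ≥ 42.6, so the away team accepts.

Accept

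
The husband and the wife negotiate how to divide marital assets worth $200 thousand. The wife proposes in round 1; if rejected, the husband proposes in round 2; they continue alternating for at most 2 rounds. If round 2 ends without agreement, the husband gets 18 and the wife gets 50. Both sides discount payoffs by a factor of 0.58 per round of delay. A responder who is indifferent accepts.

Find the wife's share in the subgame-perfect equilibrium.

Solve by backward induction from round 2.
Round 2 (the husband proposes): the wife gets 50 if talks fail, so the husband offers 50 and keeps 150.
Round 1 (the wife proposes): the husband can get 150 next round, worth 0.58 × 150 = 87 now; the wife offers that and keeps 113.

113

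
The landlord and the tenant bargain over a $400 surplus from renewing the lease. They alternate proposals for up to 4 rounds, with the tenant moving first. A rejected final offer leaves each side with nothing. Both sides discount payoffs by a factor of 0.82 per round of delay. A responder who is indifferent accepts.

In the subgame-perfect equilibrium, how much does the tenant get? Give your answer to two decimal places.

Round 4 (the landlord proposes): the tenant will accept anything ≥ 0, so the landlord offers 0 and keeps 400.
Round 3 (the tenant proposes): the landlord can get 400 next round, worth 0.82 × 400 = 328 now; the tenant offers that and keeps 72.
Round 2 (the landlord proposes): the tenant can get 72 next round, worth 0.82 × 72 = 59.04 now; the landlord offers that and keeps 340.96.
Round 1 (the tenant proposes): the landlord can get 340.96 next round, worth 0.82 × 340.96 = 279.5872 now. The tenant offers 279.5872 and keeps 400 − 279.5872 = 120.4128.

120.41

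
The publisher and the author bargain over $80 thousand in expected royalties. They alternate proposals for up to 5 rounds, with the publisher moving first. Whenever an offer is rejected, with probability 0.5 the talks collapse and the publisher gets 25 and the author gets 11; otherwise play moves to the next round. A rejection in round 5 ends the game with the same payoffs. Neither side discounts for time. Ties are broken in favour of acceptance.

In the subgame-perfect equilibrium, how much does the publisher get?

55.25

By backward induction:
Round 5 (the publisher proposes): the author gets 11 if talks fail, so the publisher offers 11 and keeps 69.
Round 4 (the author proposes): rejecting gives the publisher an expected 0.5 × 69 + 0.5 × 25 = 47; the author offers that and keeps 33.
Round 3 (the publisher proposes): rejecting gives the author an expected 0.5 × 33 + 0.5 × 11 = 22, so the publisher offers 22, keeping 58.
Round 2 (the author proposes): rejecting gives the publisher an expected 0.5 × 58 + 0.5 × 25 = 41.5. The author offers 41.5 and keeps 80 − 41.5 = 38.5.
Round 1 (the publisher proposes): rejecting gives the author an expected 0.5 × 38.5 + 0.5 × 11 = 24.75; the publisher offers that and keeps 55.25.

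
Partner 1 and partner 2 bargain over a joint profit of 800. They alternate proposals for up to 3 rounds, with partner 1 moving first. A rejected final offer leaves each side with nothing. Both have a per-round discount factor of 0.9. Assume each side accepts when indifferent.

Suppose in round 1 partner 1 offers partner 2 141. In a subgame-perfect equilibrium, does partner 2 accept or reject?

Accept

Work out partner 2's continuation value if the offer is rejected.
Round 3 (partner 1 proposes): rejection yields 0 for partner 2; partner 1 offers 0 and keeps 800.
Round 2 (partner 2 proposes): partner 1 can get 800 next round, worth 0.9 × 800 = 720 now. Partner 2 offers 720 and keeps 800 − 720 = 80.
So by rejecting in round 1, partner 2 gets 80 next round, worth 0.9 × 80 = 72 now.
Offer 141 ≥ 72, so partner 2 accepts.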